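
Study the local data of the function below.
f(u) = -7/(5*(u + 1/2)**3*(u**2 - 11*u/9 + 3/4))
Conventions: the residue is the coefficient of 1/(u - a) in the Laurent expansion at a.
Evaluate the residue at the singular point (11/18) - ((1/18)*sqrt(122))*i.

The residue is (67914/121945) - ((4284/1487729)*sqrt(122))*i.

The factor u**2 - 11*u/9 + 3/4 splits as (u - a)(u - a') with a = (11/18) - ((1/18)*sqrt(122))*i, a' = (11/18) + ((1/18)*sqrt(122))*i. At the order-1 pole a set g(u) = (u - a)*f(u) = [-7/(5*(u + 1/2)**3)] / (u - a').
Simple pole: residue = g(a) at a = (11/18) - ((1/18)*sqrt(122))*i, which is (67914/121945) - ((4284/1487729)*sqrt(122))*i.


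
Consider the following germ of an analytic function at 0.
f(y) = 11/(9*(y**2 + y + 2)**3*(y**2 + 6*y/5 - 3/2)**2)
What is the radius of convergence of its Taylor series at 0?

The radius of convergence is -3/5 + (1/10)*sqrt(186).

Denominator factor (y**2 + y + 2)^3: discriminant -7, complex-conjugate roots (-1/2) + ((1/2)*sqrt(7))*i and (-1/2) - ((1/2)*sqrt(7))*i; poles of order 3, moduli sqrt(2) and sqrt(2).
Denominator factor (y**2 + 6*y/5 - 3/2)^2: discriminant 186/25, real irrational roots -3/5 + (1/10)*sqrt(186) and -3/5 - (1/10)*sqrt(186); poles of order 2, moduli -3/5 + (1/10)*sqrt(186) and 3/5 + (1/10)*sqrt(186).
The radius of convergence is the smallest modulus among the singular points: -3/5 + (1/10)*sqrt(186).


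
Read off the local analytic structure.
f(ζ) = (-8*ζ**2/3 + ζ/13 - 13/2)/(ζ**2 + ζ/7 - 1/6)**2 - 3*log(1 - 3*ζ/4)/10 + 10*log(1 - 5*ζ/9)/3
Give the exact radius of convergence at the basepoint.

Denominator factor (ζ**2 + ζ/7 - 1/6)^2: discriminant 101/147, real irrational roots -1/14 + (1/42)*sqrt(303) and -1/14 - (1/42)*sqrt(303); poles of order 2, moduli -1/14 + (1/42)*sqrt(303) and 1/14 + (1/42)*sqrt(303).
Branch term (10/3)*log(1 - ζ/(9/5)): its argument vanishes at ζ = 9/5, a logarithmic branch point, modulus 9/5.
Branch term (-3/10)*log(1 - ζ/(4/3)): its argument vanishes at ζ = 4/3, a logarithmic branch point, modulus 4/3.
The radius of convergence is the smallest modulus among the singular points: -1/14 + (1/42)*sqrt(303).

The radius of convergence is -1/14 + (1/42)*sqrt(303).


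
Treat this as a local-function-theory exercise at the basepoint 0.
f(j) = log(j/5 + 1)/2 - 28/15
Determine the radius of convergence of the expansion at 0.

Branch term (1/2)*log(1 - j/(-5)): its argument vanishes at j = -5, a logarithmic branch point, modulus 5.
The radius of convergence is the smallest modulus among the singular points: 5.

The radius of convergence is 5.


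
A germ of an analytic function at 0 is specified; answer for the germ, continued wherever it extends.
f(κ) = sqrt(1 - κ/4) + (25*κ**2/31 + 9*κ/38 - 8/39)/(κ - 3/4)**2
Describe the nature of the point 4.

The point is an algebraic (square-root) branch point.

The term (1)*sqrt(1 - κ/(4)) has argument 1 - 4/(4) = 0 at 4: a square-root (algebraic, two-sheeted) branch point; the remaining terms are analytic or single-valued there.


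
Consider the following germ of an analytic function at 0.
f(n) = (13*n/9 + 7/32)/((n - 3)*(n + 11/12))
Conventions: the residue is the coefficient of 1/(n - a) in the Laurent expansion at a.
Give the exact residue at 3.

At the order-1 pole 3 set g(n) = (n - (3))*f(n) = (13*n/9 + 7/32)/(n + 11/12).
Simple pole: residue = g(a) at a = 3, which is 437/376.

The residue is 437/376.


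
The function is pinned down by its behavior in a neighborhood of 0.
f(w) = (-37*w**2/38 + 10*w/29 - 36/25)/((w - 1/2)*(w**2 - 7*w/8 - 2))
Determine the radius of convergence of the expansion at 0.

Denominator factor (w**2 - 7*w/8 - 2): discriminant 561/64, real irrational roots 7/16 + (1/16)*sqrt(561) and 7/16 - (1/16)*sqrt(561); poles of order 1, moduli 7/16 + (1/16)*sqrt(561) and -7/16 + (1/16)*sqrt(561).
Denominator factor (w - 1/2): pole of order 1 at 1/2, modulus 1/2.
The radius of convergence is the smallest modulus among the singular points: 1/2.

The radius of convergence is 1/2.


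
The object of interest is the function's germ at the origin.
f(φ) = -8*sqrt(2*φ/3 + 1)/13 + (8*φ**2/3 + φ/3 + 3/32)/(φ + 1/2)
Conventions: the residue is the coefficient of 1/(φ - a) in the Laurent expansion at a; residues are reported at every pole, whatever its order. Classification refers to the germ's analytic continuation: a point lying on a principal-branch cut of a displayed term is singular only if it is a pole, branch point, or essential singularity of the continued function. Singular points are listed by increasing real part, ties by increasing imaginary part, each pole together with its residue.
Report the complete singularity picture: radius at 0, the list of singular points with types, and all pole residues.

Radius of convergence at 0: 1/2.
At -3/2: an algebraic (square-root) branch point.
At -1/2: a pole of order 1; residue 19/32.

Denominator factor (φ + 1/2): pole of order 1 at -1/2, modulus 1/2.
Branch term (-8/13)*sqrt(1 - φ/(-3/2)): its argument vanishes at φ = -3/2, a square-root branch point, modulus 3/2.
The radius of convergence is the smallest modulus among the singular points: 1/2.
The branch term is analytic at -1/2 and contributes nothing to the residue; only the rational part matters.
At the order-1 pole -1/2 set g(φ) = (φ - (-1/2))*(rational part) = 8*φ**2/3 + φ/3 + 3/32.
Simple pole: residue = g(a) at a = -1/2, which is 19/32.
List the singular points by increasing real part (a conjugate pair: the negative imaginary part first).


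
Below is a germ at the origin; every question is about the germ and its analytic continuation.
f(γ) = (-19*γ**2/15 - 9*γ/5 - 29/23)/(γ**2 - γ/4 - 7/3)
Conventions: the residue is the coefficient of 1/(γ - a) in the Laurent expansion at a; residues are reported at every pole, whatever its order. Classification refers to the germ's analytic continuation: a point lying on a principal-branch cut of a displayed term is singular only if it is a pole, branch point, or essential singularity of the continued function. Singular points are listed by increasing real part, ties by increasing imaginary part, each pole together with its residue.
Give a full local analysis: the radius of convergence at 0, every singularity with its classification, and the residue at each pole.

Denominator factor (γ**2 - γ/4 - 7/3): discriminant 451/48, real irrational roots 1/8 + (1/24)*sqrt(1353) and 1/8 - (1/24)*sqrt(1353); poles of order 1, moduli 1/8 + (1/24)*sqrt(1353) and -1/8 + (1/24)*sqrt(1353).
The radius of convergence is the smallest modulus among the singular points: -1/8 + (1/24)*sqrt(1353).
The factor γ**2 - γ/4 - 7/3 splits as (γ - a)(γ - a') with a = 1/8 - (1/24)*sqrt(1353), a' = 1/8 + (1/24)*sqrt(1353). At the order-1 pole a set g(γ) = (γ - a)*f(γ) = [-19*γ**2/15 - 9*γ/5 - 29/23] / (γ - a').
Simple pole: residue = g(a) at a = 1/8 - (1/24)*sqrt(1353), which is -127/120 + (148411/3734280)*sqrt(1353).
The factor γ**2 - γ/4 - 7/3 splits as (γ - a)(γ - a') with a = 1/8 + (1/24)*sqrt(1353), a' = 1/8 - (1/24)*sqrt(1353). At the order-1 pole a set g(γ) = (γ - a)*f(γ) = [-19*γ**2/15 - 9*γ/5 - 29/23] / (γ - a').
Simple pole: residue = g(a) at a = 1/8 + (1/24)*sqrt(1353), which is -127/120 - (148411/3734280)*sqrt(1353).
List the singular points by increasing real part (a conjugate pair: the negative imaginary part first).

Radius of convergence at 0: -1/8 + (1/24)*sqrt(1353).
At 1/8 - (1/24)*sqrt(1353): a pole of order 1; residue -127/120 + (148411/3734280)*sqrt(1353).
At 1/8 + (1/24)*sqrt(1353): a pole of order 1; residue -127/120 - (148411/3734280)*sqrt(1353).


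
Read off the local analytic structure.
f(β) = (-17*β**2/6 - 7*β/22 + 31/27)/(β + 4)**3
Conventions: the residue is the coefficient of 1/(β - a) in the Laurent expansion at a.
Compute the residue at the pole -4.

The residue is -17/6.

At the order-3 pole -4 set g(β) = (β - (-4))^3*f(β) = -17*β**2/6 - 7*β/22 + 31/27.
Order-3 pole: residue = g''(a)/2; g''(-4) = -17/3, so the residue is -17/6.


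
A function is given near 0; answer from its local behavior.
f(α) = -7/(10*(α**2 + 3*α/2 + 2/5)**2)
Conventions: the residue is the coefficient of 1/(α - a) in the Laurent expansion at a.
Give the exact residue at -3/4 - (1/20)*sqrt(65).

The factor α**2 + 3*α/2 + 2/5 splits as (α - a)(α - a') with a = -3/4 - (1/20)*sqrt(65), a' = -3/4 + (1/20)*sqrt(65). At the order-2 pole a set g(α) = (α - a)^2*f(α) = [-7/10] / (α - a')^2.
Order-2 pole: residue = g'(a); g'(-3/4 - (1/20)*sqrt(65)) = -(56/169)*sqrt(65), so the residue is -(56/169)*sqrt(65).

The residue is -(56/169)*sqrt(65).


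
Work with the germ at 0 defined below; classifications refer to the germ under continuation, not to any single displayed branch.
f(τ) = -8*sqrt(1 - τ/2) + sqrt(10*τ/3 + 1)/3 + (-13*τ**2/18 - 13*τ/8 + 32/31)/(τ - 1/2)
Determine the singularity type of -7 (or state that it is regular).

Denominator factors: τ - 1/2 = -15/2 at τ = -7 — none vanishes.
Branch term sqrt(1 - τ/(2)): argument at -7 is 9/2, nonzero, so -7 is not its branch point (a point on a principal cut is still regular for the continued germ).
Branch term sqrt(1 - τ/(-3/10)): argument at -7 is -67/3, nonzero, so -7 is not its branch point (a point on a principal cut is still regular for the continued germ).
So the germ continues analytically to -7.

The point is a regular point.


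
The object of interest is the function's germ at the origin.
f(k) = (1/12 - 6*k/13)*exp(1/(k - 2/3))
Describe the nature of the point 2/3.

The exponent 1/(k - (2/3)) has a pole at 2/3, so exp(1/(k - (2/3))) takes every nonzero value near it: an essential singularity (not a pole of any order).

The point is an essential singularity.


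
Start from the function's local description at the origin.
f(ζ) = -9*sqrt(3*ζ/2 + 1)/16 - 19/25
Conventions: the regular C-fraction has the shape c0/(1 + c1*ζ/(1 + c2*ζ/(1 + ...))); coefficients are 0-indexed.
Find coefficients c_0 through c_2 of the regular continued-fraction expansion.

Taylor coefficients (expand at 0): a_0 = -529/400, a_1 = -27/64, a_2 = 81/512.
c0 = a_0 = -529/400. Peel one level at a time: if S = 1 + c*ζ/S' with S'(0) = 1, then c is the ζ-coefficient of S and S' = c*ζ/(S - 1).
S_1 = c0/f = 1 + (-675/2116)*ζ + (1982475/8954912)*ζ^2 + ...; c1 = -675/2116.
S_2 = c1*ζ/(S_1 - 1) = 1 + (2937/4232)*ζ + ...; c2 = 2937/4232.

The regular C-fraction coefficients are [-529/400, -675/2116, 2937/4232].


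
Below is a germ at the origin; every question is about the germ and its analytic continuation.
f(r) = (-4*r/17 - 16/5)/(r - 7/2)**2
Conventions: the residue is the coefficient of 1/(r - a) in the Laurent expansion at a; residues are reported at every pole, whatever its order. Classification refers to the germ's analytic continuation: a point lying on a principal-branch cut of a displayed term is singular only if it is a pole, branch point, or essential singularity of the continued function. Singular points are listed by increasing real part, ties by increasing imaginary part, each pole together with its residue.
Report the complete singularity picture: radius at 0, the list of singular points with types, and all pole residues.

Radius of convergence at 0: 7/2.
At 7/2: a pole of order 2; residue -4/17.

Denominator factor (r - 7/2)^2: pole of order 2 at 7/2, modulus 7/2.
The radius of convergence is the smallest modulus among the singular points: 7/2.
At the order-2 pole 7/2 set g(r) = (r - (7/2))^2*f(r) = -4*r/17 - 16/5.
Order-2 pole: residue = g'(a); g'(7/2) = -4/17, so the residue is -4/17.


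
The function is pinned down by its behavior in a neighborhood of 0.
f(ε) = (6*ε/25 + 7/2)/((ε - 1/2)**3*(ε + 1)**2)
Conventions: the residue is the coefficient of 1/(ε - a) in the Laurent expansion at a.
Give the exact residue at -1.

The residue is -1352/675.

At the order-2 pole -1 set g(ε) = (ε - (-1))^2*f(ε) = (6*ε/25 + 7/2)/(ε - 1/2)**3.
Order-2 pole: residue = g'(a); g'(-1) = -1352/675, so the residue is -1352/675.


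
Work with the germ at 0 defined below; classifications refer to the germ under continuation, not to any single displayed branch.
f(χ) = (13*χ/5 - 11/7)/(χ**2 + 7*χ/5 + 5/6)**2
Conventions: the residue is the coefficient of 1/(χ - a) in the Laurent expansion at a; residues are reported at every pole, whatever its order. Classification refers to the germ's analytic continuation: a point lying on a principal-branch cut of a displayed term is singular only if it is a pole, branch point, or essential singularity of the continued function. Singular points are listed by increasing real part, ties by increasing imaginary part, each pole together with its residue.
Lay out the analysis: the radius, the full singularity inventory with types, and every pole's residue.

Denominator factor (χ**2 + 7*χ/5 + 5/6)^2: discriminant -103/75, complex-conjugate roots (-7/10) + ((1/30)*sqrt(309))*i and (-7/10) - ((1/30)*sqrt(309))*i; poles of order 2, moduli (1/6)*sqrt(30) and (1/6)*sqrt(30).
The radius of convergence is the smallest modulus among the singular points: (1/6)*sqrt(30).
The factor χ**2 + 7*χ/5 + 5/6 splits as (χ - a)(χ - a') with a = (-7/10) - ((1/30)*sqrt(309))*i, a' = (-7/10) + ((1/30)*sqrt(309))*i. At the order-2 pole a set g(χ) = (χ - a)^2*f(χ) = [13*χ/5 - 11/7] / (χ - a')^2.
Order-2 pole: residue = g'(a); g'((-7/10) - ((1/30)*sqrt(309))*i) = -((17805/74263)*sqrt(309))*i, so the residue is -((17805/74263)*sqrt(309))*i.
The factor χ**2 + 7*χ/5 + 5/6 splits as (χ - a)(χ - a') with a = (-7/10) + ((1/30)*sqrt(309))*i, a' = (-7/10) - ((1/30)*sqrt(309))*i. At the order-2 pole a set g(χ) = (χ - a)^2*f(χ) = [13*χ/5 - 11/7] / (χ - a')^2.
Order-2 pole: residue = g'(a); g'((-7/10) + ((1/30)*sqrt(309))*i) = ((17805/74263)*sqrt(309))*i, so the residue is ((17805/74263)*sqrt(309))*i.
List the singular points by increasing real part (a conjugate pair: the negative imaginary part first).

Radius of convergence at 0: (1/6)*sqrt(30).
At (-7/10) - ((1/30)*sqrt(309))*i: a pole of order 2; residue -((17805/74263)*sqrt(309))*i.
At (-7/10) + ((1/30)*sqrt(309))*i: a pole of order 2; residue ((17805/74263)*sqrt(309))*i.


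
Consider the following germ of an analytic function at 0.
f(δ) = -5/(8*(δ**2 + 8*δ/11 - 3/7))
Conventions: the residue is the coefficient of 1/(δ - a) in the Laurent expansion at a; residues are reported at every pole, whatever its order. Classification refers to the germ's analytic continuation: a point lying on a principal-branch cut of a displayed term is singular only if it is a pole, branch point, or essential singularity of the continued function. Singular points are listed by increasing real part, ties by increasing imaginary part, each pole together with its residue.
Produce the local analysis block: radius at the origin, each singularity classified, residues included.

Denominator factor (δ**2 + 8*δ/11 - 3/7): discriminant 1900/847, real irrational roots -4/11 + (5/77)*sqrt(133) and -4/11 - (5/77)*sqrt(133); poles of order 1, moduli -4/11 + (5/77)*sqrt(133) and 4/11 + (5/77)*sqrt(133).
The radius of convergence is the smallest modulus among the singular points: -4/11 + (5/77)*sqrt(133).
The factor δ**2 + 8*δ/11 - 3/7 splits as (δ - a)(δ - a') with a = -4/11 - (5/77)*sqrt(133), a' = -4/11 + (5/77)*sqrt(133). At the order-1 pole a set g(δ) = (δ - a)*f(δ) = [-5/8] / (δ - a').
Simple pole: residue = g(a) at a = -4/11 - (5/77)*sqrt(133), which is (11/304)*sqrt(133).
The factor δ**2 + 8*δ/11 - 3/7 splits as (δ - a)(δ - a') with a = -4/11 + (5/77)*sqrt(133), a' = -4/11 - (5/77)*sqrt(133). At the order-1 pole a set g(δ) = (δ - a)*f(δ) = [-5/8] / (δ - a').
Simple pole: residue = g(a) at a = -4/11 + (5/77)*sqrt(133), which is -(11/304)*sqrt(133).
List the singular points by increasing real part (a conjugate pair: the negative imaginary part first).

Radius of convergence at 0: -4/11 + (5/77)*sqrt(133).
At -4/11 - (5/77)*sqrt(133): a pole of order 1; residue (11/304)*sqrt(133).
At -4/11 + (5/77)*sqrt(133): a pole of order 1; residue -(11/304)*sqrt(133).


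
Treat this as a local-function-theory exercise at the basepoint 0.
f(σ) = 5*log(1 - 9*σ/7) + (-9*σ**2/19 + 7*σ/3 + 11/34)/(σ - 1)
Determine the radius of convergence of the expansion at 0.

Denominator factor (σ - 1): pole of order 1 at 1, modulus 1.
Branch term (5)*log(1 - σ/(7/9)): its argument vanishes at σ = 7/9, a logarithmic branch point, modulus 7/9.
The radius of convergence is the smallest modulus among the singular points: 7/9.

The radius of convergence is 7/9.


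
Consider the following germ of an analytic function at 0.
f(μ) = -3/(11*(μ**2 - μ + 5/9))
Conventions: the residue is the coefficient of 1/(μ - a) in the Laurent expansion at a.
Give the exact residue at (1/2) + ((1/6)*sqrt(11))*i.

The residue is ((9/121)*sqrt(11))*i.

The factor μ**2 - μ + 5/9 splits as (μ - a)(μ - a') with a = (1/2) + ((1/6)*sqrt(11))*i, a' = (1/2) - ((1/6)*sqrt(11))*i. At the order-1 pole a set g(μ) = (μ - a)*f(μ) = [-3/11] / (μ - a').
Simple pole: residue = g(a) at a = (1/2) + ((1/6)*sqrt(11))*i, which is ((9/121)*sqrt(11))*i.


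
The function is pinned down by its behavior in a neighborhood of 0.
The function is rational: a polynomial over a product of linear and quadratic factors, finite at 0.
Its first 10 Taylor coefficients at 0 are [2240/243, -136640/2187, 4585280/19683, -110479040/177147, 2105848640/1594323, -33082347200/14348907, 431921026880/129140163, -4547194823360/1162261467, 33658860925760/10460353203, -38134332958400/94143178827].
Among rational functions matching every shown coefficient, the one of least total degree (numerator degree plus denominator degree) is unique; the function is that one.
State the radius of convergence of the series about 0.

No rational of total degree below 7 reproduces all 10 coefficients; solving the [0/7] Pade equations on them gives f(τ) = 5/((τ + 9/7)*(τ**2 + 3*τ/2 + 3/4)**3), whose expansion matches every shown term.
Denominator factor (τ + 9/7): pole of order 1 at -9/7, modulus 9/7.
Denominator factor (τ**2 + 3*τ/2 + 3/4)^3: discriminant -3/4, complex-conjugate roots (-3/4) + ((1/4)*sqrt(3))*i and (-3/4) - ((1/4)*sqrt(3))*i; poles of order 3, moduli (1/2)*sqrt(3) and (1/2)*sqrt(3).
The radius of convergence is the smallest modulus among the singular points: (1/2)*sqrt(3).

The radius of convergence is (1/2)*sqrt(3).


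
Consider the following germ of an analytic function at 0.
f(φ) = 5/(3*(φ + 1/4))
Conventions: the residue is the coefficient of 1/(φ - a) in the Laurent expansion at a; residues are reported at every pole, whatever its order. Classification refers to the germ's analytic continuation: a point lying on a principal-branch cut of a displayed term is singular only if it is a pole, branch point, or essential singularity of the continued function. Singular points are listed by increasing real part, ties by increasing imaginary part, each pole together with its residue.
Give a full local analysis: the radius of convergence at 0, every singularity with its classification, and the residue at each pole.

Denominator factor (φ + 1/4): pole of order 1 at -1/4, modulus 1/4.
The radius of convergence is the smallest modulus among the singular points: 1/4.
At the order-1 pole -1/4 set g(φ) = (φ - (-1/4))*f(φ) = 5/3.
Simple pole: residue = g(a) at a = -1/4, which is 5/3.

Radius of convergence at 0: 1/4.
At -1/4: a pole of order 1; residue 5/3.


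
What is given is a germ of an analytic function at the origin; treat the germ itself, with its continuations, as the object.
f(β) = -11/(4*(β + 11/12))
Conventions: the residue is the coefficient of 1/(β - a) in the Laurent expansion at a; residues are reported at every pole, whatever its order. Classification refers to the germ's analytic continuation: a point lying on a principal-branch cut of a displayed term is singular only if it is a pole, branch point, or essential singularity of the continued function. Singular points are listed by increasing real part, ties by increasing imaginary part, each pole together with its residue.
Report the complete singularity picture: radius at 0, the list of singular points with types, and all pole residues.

Radius of convergence at 0: 11/12.
At -11/12: a pole of order 1; residue -11/4.

Denominator factor (β + 11/12): pole of order 1 at -11/12, modulus 11/12.
The radius of convergence is the smallest modulus among the singular points: 11/12.
At the order-1 pole -11/12 set g(β) = (β - (-11/12))*f(β) = -11/4.
Simple pole: residue = g(a) at a = -11/12, which is -11/4.


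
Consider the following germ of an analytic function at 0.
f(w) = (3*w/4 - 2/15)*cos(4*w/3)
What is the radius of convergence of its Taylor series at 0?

The factor cos(4*w/3) is entire and contributes no finite singular point.
The polynomial part has no poles.
No finite singular points: the Taylor series at 0 converges everywhere.

The radius of convergence is infinite.


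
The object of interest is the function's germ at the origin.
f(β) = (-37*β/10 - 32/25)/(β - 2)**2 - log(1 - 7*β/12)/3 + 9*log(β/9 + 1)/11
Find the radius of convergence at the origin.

The radius of convergence is 12/7.

Denominator factor (β - 2)^2: pole of order 2 at 2, modulus 2.
Branch term (9/11)*log(1 - β/(-9)): its argument vanishes at β = -9, a logarithmic branch point, modulus 9.
Branch term (-1/3)*log(1 - β/(12/7)): its argument vanishes at β = 12/7, a logarithmic branch point, modulus 12/7.
The radius of convergence is the smallest modulus among the singular points: 12/7.


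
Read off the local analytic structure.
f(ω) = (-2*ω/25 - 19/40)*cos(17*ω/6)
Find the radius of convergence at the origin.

The factor cos(17*ω/6) is entire and contributes no finite singular point.
The polynomial part has no poles.
No finite singular points: the Taylor series at 0 converges everywhere.

The radius of convergence is infinite.


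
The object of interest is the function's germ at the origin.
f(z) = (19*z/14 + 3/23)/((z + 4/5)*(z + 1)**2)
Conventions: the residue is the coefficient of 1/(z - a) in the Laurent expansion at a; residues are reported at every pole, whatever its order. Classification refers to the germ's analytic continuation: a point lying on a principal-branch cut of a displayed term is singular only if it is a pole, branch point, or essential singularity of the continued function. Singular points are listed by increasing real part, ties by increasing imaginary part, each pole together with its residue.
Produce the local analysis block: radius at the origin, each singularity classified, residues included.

Radius of convergence at 0: 4/5.
At -1: a pole of order 2; residue 3845/161.
At -4/5: a pole of order 1; residue -3845/161.

Denominator factor (z + 1)^2: pole of order 2 at -1, modulus 1.
Denominator factor (z + 4/5): pole of order 1 at -4/5, modulus 4/5.
The radius of convergence is the smallest modulus among the singular points: 4/5.
At the order-2 pole -1 set g(z) = (z - (-1))^2*f(z) = (19*z/14 + 3/23)/(z + 4/5).
Order-2 pole: residue = g'(a); g'(-1) = 3845/161, so the residue is 3845/161.
At the order-1 pole -4/5 set g(z) = (z - (-4/5))*f(z) = (19*z/14 + 3/23)/(z + 1)**2.
Simple pole: residue = g(a) at a = -4/5, which is -3845/161.
List the singular points by increasing real part (a conjugate pair: the negative imaginary part first).


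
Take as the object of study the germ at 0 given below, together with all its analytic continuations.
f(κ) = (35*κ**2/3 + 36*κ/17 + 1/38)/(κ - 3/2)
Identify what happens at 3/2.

The point is a pole of order 1.

The denominator factor κ - 3/2 vanishes at 3/2 and appears to the power 1; the numerator there equals 38053/1292, nonzero, and no other factor vanishes.
Hence a pole whose order is the multiplicity, 1.


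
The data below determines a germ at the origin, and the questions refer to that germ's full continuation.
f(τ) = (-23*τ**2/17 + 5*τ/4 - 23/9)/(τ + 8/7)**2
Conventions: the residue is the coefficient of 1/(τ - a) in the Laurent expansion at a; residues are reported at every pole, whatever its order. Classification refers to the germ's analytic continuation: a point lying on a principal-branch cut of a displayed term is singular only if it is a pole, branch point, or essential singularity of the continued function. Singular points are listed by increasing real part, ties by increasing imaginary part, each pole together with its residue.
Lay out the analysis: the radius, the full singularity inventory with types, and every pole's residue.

Denominator factor (τ + 8/7)^2: pole of order 2 at -8/7, modulus 8/7.
The radius of convergence is the smallest modulus among the singular points: 8/7.
At the order-2 pole -8/7 set g(τ) = (τ - (-8/7))^2*f(τ) = -23*τ**2/17 + 5*τ/4 - 23/9.
Order-2 pole: residue = g'(a); g'(-8/7) = 2067/476, so the residue is 2067/476.

Radius of convergence at 0: 8/7.
At -8/7: a pole of order 2; residue 2067/476.


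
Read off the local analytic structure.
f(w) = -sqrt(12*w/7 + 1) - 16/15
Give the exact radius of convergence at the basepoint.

Branch term (-1)*sqrt(1 - w/(-7/12)): its argument vanishes at w = -7/12, a square-root branch point, modulus 7/12.
The radius of convergence is the smallest modulus among the singular points: 7/12.

The radius of convergence is 7/12.


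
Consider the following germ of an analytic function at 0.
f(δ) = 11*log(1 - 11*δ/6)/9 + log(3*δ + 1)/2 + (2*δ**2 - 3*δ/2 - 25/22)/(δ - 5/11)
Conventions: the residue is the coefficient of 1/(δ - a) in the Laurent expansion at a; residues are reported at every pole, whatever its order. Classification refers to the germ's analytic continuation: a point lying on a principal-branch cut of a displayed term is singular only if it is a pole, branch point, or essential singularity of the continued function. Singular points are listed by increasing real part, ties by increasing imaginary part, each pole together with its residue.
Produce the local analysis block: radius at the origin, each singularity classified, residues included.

Denominator factor (δ - 5/11): pole of order 1 at 5/11, modulus 5/11.
Branch term (1/2)*log(1 - δ/(-1/3)): its argument vanishes at δ = -1/3, a logarithmic branch point, modulus 1/3.
Branch term (11/9)*log(1 - δ/(6/11)): its argument vanishes at δ = 6/11, a logarithmic branch point, modulus 6/11.
The radius of convergence is the smallest modulus among the singular points: 1/3.
The branch terms are analytic at 5/11 and contribute nothing to the residue; only the rational part matters.
At the order-1 pole 5/11 set g(δ) = (δ - (5/11))*(rational part) = 2*δ**2 - 3*δ/2 - 25/22.
Simple pole: residue = g(a) at a = 5/11, which is -170/121.
List the singular points by increasing real part (a conjugate pair: the negative imaginary part first).

Radius of convergence at 0: 1/3.
At -1/3: a logarithmic branch point.
At 5/11: a pole of order 1; residue -170/121.
At 6/11: a logarithmic branch point.


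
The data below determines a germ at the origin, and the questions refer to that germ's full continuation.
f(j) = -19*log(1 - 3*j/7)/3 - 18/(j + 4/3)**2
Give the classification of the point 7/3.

The point is a logarithmic branch point.

The term (-19/3)*log(1 - j/(7/3)) has argument 1 - 7/3/(7/3) = 0 at 7/3: a logarithmic (infinitely-sheeted) branch point; the remaining terms are analytic or single-valued there.


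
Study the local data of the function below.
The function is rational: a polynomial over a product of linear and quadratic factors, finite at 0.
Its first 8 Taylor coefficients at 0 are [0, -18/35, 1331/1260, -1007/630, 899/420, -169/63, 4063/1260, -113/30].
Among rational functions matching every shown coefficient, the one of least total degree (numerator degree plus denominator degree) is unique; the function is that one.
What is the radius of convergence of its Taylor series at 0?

The radius of convergence is 1.

No rational of total degree below 4 reproduces all 8 coefficients; solving the [2/2] Pade equations on them gives f(φ) = (φ**2/36 - 18*φ/35)/(φ + 1)**2, whose expansion matches every shown term.
Denominator factor (φ + 1)^2: pole of order 2 at -1, modulus 1.
The radius of convergence is the smallest modulus among the singular points: 1.


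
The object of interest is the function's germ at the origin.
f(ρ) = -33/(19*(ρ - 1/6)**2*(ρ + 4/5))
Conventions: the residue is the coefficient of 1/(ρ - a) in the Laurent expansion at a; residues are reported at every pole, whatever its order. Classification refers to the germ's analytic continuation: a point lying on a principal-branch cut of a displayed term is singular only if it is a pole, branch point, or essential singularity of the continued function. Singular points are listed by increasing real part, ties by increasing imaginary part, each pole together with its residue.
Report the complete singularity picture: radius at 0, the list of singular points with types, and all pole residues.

Radius of convergence at 0: 1/6.
At -4/5: a pole of order 1; residue -29700/15979.
At 1/6: a pole of order 2; residue 29700/15979.

Denominator factor (ρ - 1/6)^2: pole of order 2 at 1/6, modulus 1/6.
Denominator factor (ρ + 4/5): pole of order 1 at -4/5, modulus 4/5.
The radius of convergence is the smallest modulus among the singular points: 1/6.
At the order-1 pole -4/5 set g(ρ) = (ρ - (-4/5))*f(ρ) = -33/(19*(ρ - 1/6)**2).
Simple pole: residue = g(a) at a = -4/5, which is -29700/15979.
At the order-2 pole 1/6 set g(ρ) = (ρ - (1/6))^2*f(ρ) = -33/(19*(ρ + 4/5)).
Order-2 pole: residue = g'(a); g'(1/6) = 29700/15979, so the residue is 29700/15979.
List the singular points by increasing real part (a conjugate pair: the negative imaginary part first).


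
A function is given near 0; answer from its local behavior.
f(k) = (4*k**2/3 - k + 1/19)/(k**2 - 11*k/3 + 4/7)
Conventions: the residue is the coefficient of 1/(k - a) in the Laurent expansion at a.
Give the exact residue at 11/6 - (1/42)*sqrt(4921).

The residue is 35/18 - (46111/1682982)*sqrt(4921).


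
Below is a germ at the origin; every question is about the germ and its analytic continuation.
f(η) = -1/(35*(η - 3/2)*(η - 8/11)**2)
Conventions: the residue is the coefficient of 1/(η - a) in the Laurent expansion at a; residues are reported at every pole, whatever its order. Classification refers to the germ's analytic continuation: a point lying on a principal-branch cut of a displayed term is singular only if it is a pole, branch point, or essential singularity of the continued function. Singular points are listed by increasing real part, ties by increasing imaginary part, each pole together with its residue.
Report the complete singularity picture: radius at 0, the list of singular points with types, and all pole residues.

Radius of convergence at 0: 8/11.
At 8/11: a pole of order 2; residue 484/10115.
At 3/2: a pole of order 1; residue -484/10115.

Denominator factor (η - 8/11)^2: pole of order 2 at 8/11, modulus 8/11.
Denominator factor (η - 3/2): pole of order 1 at 3/2, modulus 3/2.
The radius of convergence is the smallest modulus among the singular points: 8/11.
At the order-2 pole 8/11 set g(η) = (η - (8/11))^2*f(η) = -1/(35*(η - 3/2)).
Order-2 pole: residue = g'(a); g'(8/11) = 484/10115, so the residue is 484/10115.
At the order-1 pole 3/2 set g(η) = (η - (3/2))*f(η) = -1/(35*(η - 8/11)**2).
Simple pole: residue = g(a) at a = 3/2, which is -484/10115.
List the singular points by increasing real part (a conjugate pair: the negative imaginary part first).


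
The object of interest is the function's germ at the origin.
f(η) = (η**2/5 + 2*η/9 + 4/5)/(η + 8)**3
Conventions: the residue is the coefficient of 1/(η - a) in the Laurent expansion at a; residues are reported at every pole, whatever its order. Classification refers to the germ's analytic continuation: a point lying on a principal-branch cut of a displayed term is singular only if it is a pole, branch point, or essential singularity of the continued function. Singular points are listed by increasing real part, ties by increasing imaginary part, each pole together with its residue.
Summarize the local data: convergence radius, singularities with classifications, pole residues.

Denominator factor (η + 8)^3: pole of order 3 at -8, modulus 8.
The radius of convergence is the smallest modulus among the singular points: 8.
At the order-3 pole -8 set g(η) = (η - (-8))^3*f(η) = η**2/5 + 2*η/9 + 4/5.
Order-3 pole: residue = g''(a)/2; g''(-8) = 2/5, so the residue is 1/5.

Radius of convergence at 0: 8.
At -8: a pole of order 3; residue 1/5.


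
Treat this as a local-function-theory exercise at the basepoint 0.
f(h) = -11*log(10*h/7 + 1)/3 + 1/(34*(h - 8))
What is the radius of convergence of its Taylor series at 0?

Denominator factor (h - 8): pole of order 1 at 8, modulus 8.
Branch term (-11/3)*log(1 - h/(-7/10)): its argument vanishes at h = -7/10, a logarithmic branch point, modulus 7/10.
The radius of convergence is the smallest modulus among the singular points: 7/10.

The radius of convergence is 7/10.


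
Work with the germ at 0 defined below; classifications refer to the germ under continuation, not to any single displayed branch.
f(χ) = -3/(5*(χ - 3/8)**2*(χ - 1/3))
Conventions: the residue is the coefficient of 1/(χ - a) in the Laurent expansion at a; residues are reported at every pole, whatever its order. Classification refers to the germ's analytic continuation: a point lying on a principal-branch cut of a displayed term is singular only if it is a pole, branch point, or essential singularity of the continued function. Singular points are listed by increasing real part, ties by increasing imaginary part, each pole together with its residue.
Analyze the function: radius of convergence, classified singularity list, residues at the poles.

Denominator factor (χ - 3/8)^2: pole of order 2 at 3/8, modulus 3/8.
Denominator factor (χ - 1/3): pole of order 1 at 1/3, modulus 1/3.
The radius of convergence is the smallest modulus among the singular points: 1/3.
At the order-1 pole 1/3 set g(χ) = (χ - (1/3))*f(χ) = -3/(5*(χ - 3/8)**2).
Simple pole: residue = g(a) at a = 1/3, which is -1728/5.
At the order-2 pole 3/8 set g(χ) = (χ - (3/8))^2*f(χ) = -3/(5*(χ - 1/3)).
Order-2 pole: residue = g'(a); g'(3/8) = 1728/5, so the residue is 1728/5.
List the singular points by increasing real part (a conjugate pair: the negative imaginary part first).

Radius of convergence at 0: 1/3.
At 1/3: a pole of order 1; residue -1728/5.
At 3/8: a pole of order 2; residue 1728/5.


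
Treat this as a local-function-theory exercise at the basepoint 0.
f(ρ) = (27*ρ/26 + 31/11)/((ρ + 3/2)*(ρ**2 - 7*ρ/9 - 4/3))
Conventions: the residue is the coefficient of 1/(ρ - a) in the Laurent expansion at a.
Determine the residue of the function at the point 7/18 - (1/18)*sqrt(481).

The factor ρ**2 - 7*ρ/9 - 4/3 splits as (ρ - a)(ρ - a') with a = 7/18 - (1/18)*sqrt(481), a' = 7/18 + (1/18)*sqrt(481). At the order-1 pole a set g(ρ) = (ρ - a)*f(ρ) = [(27*ρ/26 + 31/11)/(ρ + 3/2)] / (ρ - a').
Simple pole: residue = g(a) at a = 7/18 - (1/18)*sqrt(481), which is -2163/7150 - (140367/3439150)*sqrt(481).

The residue is -2163/7150 - (140367/3439150)*sqrt(481).


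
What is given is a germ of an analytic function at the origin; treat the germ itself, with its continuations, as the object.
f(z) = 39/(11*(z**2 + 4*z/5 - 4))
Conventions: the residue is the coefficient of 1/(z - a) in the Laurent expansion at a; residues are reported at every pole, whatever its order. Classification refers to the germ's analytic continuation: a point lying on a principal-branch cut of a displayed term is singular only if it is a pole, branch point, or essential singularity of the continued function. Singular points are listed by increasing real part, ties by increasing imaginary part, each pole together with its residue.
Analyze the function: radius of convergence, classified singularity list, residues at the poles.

Radius of convergence at 0: -2/5 + (2/5)*sqrt(26).
At -2/5 - (2/5)*sqrt(26): a pole of order 1; residue -(15/88)*sqrt(26).
At -2/5 + (2/5)*sqrt(26): a pole of order 1; residue (15/88)*sqrt(26).

Denominator factor (z**2 + 4*z/5 - 4): discriminant 416/25, real irrational roots -2/5 + (2/5)*sqrt(26) and -2/5 - (2/5)*sqrt(26); poles of order 1, moduli -2/5 + (2/5)*sqrt(26) and 2/5 + (2/5)*sqrt(26).
The radius of convergence is the smallest modulus among the singular points: -2/5 + (2/5)*sqrt(26).
The factor z**2 + 4*z/5 - 4 splits as (z - a)(z - a') with a = -2/5 - (2/5)*sqrt(26), a' = -2/5 + (2/5)*sqrt(26). At the order-1 pole a set g(z) = (z - a)*f(z) = [39/11] / (z - a').
Simple pole: residue = g(a) at a = -2/5 - (2/5)*sqrt(26), which is -(15/88)*sqrt(26).
The factor z**2 + 4*z/5 - 4 splits as (z - a)(z - a') with a = -2/5 + (2/5)*sqrt(26), a' = -2/5 - (2/5)*sqrt(26). At the order-1 pole a set g(z) = (z - a)*f(z) = [39/11] / (z - a').
Simple pole: residue = g(a) at a = -2/5 + (2/5)*sqrt(26), which is (15/88)*sqrt(26).
List the singular points by increasing real part (a conjugate pair: the negative imaginary part first).


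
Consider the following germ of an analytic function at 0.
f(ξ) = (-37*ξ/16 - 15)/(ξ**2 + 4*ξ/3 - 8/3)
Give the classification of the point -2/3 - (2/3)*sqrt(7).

The denominator factor ξ**2 + 4*ξ/3 - 8/3 vanishes at -2/3 - (2/3)*sqrt(7) and appears to the power 1; the numerator there equals -323/24 + (37/24)*sqrt(7), nonzero, and no other factor vanishes.
Hence a pole whose order is the multiplicity, 1.

The point is a pole of order 1.


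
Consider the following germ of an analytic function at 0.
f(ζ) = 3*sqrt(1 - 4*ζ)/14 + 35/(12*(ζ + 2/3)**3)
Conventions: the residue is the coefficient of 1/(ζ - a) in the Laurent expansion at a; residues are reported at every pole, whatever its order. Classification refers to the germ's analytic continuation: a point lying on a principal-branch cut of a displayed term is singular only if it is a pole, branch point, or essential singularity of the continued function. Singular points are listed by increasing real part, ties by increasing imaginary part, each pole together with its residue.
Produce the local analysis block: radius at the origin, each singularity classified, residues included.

Radius of convergence at 0: 1/4.
At -2/3: a pole of order 3; residue 0.
At 1/4: an algebraic (square-root) branch point.

Denominator factor (ζ + 2/3)^3: pole of order 3 at -2/3, modulus 2/3.
Branch term (3/14)*sqrt(1 - ζ/(1/4)): its argument vanishes at ζ = 1/4, a square-root branch point, modulus 1/4.
The radius of convergence is the smallest modulus among the singular points: 1/4.
The branch term is analytic at -2/3 and contributes nothing to the residue; only the rational part matters.
At the order-3 pole -2/3 set g(ζ) = (ζ - (-2/3))^3*(rational part) = 35/12.
Order-3 pole: residue = g''(a)/2; g''(-2/3) = 0, so the residue is 0.
List the singular points by increasing real part (a conjugate pair: the negative imaginary part first).


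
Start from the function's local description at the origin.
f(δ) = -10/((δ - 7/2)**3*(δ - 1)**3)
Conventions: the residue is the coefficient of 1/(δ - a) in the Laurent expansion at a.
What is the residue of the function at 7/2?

The residue is -384/625.

At the order-3 pole 7/2 set g(δ) = (δ - (7/2))^3*f(δ) = -10/(δ - 1)**3.
Order-3 pole: residue = g''(a)/2; g''(7/2) = -768/625, so the residue is -384/625.


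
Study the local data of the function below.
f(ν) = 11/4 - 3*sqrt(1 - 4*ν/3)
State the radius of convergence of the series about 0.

Branch term (-3)*sqrt(1 - ν/(3/4)): its argument vanishes at ν = 3/4, a square-root branch point, modulus 3/4.
The radius of convergence is the smallest modulus among the singular points: 3/4.

The radius of convergence is 3/4.


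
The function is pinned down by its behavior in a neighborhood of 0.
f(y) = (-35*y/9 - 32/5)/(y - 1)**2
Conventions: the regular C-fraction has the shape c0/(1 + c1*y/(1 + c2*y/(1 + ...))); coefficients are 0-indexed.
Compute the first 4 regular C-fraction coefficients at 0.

Taylor coefficients (expand at 0): a_0 = -32/5, a_1 = -751/45, a_2 = -1214/45, a_3 = -559/15.
c0 = a_0 = -32/5. Peel one level at a time: if S = 1 + c*y/S' with S'(0) = 1, then c is the y-coefficient of S and S' = c*y/(S - 1).
S_1 = c0/f = 1 + (-751/288)*y + (214369/82944)*y^2 + ...; c1 = -751/288.
S_2 = c1*y/(S_1 - 1) = 1 + (214369/216288)*y + (214369/564001)*y^2 + ...; c2 = 214369/216288.
S_3 = c2*y/(S_2 - 1) = 1 + (-288/751)*y + ...; c3 = -288/751.

The regular C-fraction coefficients are [-32/5, -751/288, 214369/216288, -288/751].
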